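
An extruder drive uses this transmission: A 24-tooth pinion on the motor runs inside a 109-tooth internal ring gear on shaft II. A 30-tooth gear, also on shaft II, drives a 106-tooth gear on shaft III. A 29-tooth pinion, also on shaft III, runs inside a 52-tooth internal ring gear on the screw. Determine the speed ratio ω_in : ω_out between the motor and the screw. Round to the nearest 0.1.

28.8

Each stage contributes driven/driver: internal gear 109/24 = 4.5417, gear mesh 106/30 = 3.5333, internal gear 52/29 = 1.7931.
Overall: 4.5417 × 3.5333 × 1.7931 = 28.774.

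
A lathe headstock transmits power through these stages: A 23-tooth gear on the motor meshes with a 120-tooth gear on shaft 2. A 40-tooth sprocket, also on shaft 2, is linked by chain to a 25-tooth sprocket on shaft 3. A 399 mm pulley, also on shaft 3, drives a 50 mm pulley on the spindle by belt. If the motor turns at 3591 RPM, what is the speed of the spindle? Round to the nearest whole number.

Gear mesh: ratio = 120/23 = 5.2174, so shaft 2 turns at 3591 / 5.2174 = 688.27 RPM.
Chain: ratio = 25/40 = 0.625, so shaft 3 turns at 688.27 / 0.625 = 1101.2 RPM.
Belt: ratio = 50/399 = 0.12531, so the spindle turns at 1101.2 / 0.12531 = 8787.9 RPM.

8788 RPM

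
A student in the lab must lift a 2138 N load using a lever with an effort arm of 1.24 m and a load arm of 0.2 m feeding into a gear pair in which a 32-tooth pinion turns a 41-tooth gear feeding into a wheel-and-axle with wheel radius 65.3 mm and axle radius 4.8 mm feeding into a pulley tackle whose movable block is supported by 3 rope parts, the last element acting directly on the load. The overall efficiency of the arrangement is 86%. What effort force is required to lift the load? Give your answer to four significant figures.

7.668 N

Lever MA = effort arm / load arm = 1.24/0.2 = 6.2.
Gear pair MA = 41/32 = 1.2812.
Wheel-and-axle MA = R/r = 65.3/4.8 = 13.604.
Block-and-tackle MA = number of supporting rope parts = 3.
Combined ideal MA = 6.2 × 1.2812 × 13.604 × 3 = 324.2.
Actual MA = 324.2 × 0.86 = 278.82.
Effort = load / actual MA = 2138 / 278.82 = 7.6681 N.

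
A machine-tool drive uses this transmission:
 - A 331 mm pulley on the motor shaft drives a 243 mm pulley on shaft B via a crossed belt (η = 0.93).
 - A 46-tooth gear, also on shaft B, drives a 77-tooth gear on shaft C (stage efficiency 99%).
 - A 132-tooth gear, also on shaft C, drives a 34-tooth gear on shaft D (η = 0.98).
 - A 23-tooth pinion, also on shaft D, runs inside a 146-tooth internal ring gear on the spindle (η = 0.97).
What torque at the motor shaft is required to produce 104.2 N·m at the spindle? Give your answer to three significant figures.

Overall ratio R = 0.73414 × 1.6739 × 0.25758 × 6.3478 = 2.0093; overall efficiency η = 0.93 × 0.99 × 0.98 × 0.97 = 0.8752.
Input torque = output torque / (R × η) = 104.2 / (2.0093 × 0.8752) = 59.253 N·m.

59.3 N·m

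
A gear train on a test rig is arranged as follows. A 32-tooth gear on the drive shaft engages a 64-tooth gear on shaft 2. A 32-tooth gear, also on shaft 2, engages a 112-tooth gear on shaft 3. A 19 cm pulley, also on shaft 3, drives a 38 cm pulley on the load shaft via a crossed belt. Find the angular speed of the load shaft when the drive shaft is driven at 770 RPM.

the drive shaft → shaft 2 (gear mesh, 64/32): 770 ÷ 2 = 385 RPM
shaft 2 → shaft 3 (gear mesh, 112/32): 385 ÷ 3.5 = 110 RPM
shaft 3 → the load shaft (belt, 38/19): 110 ÷ 2 = 55 RPM

55 RPM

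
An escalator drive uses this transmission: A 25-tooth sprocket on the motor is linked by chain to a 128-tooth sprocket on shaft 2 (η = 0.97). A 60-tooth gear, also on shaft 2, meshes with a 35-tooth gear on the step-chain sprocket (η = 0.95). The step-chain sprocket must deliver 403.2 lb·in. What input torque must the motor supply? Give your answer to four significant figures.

146.5 lb·in

Overall ratio R = 5.12 × 0.58333 = 2.9867; overall efficiency η = 0.97 × 0.95 = 0.9215.
Input torque = output torque / (R × η) = 403.2 / (2.9867 × 0.9215) = 146.5 lb·in.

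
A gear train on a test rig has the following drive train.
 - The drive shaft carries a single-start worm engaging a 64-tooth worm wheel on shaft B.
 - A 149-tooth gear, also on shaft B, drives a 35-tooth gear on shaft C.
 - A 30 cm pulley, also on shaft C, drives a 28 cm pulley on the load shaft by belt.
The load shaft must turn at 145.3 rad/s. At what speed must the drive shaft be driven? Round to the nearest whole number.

Overall ratio R = 64 × 0.2349 × 0.93333 = 14.031.
Required input speed = output speed × R = 145.3 × 14.031 = 2038.8 rad/s.

2039 rad/s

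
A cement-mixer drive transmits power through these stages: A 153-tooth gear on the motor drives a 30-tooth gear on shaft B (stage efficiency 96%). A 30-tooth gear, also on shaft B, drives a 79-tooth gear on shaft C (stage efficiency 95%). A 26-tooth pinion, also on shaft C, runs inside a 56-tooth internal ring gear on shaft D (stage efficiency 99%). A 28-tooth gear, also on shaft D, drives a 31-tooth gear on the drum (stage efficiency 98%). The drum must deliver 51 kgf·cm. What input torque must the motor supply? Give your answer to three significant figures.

46.8 kgf·cm

Overall ratio R = 0.19608 × 2.6333 × 2.1538 × 1.1071 = 1.2313; overall efficiency η = 0.96 × 0.95 × 0.99 × 0.98 = 0.8848.
Input torque = output torque / (R × η) = 51 / (1.2313 × 0.8848) = 46.812 kgf·cm.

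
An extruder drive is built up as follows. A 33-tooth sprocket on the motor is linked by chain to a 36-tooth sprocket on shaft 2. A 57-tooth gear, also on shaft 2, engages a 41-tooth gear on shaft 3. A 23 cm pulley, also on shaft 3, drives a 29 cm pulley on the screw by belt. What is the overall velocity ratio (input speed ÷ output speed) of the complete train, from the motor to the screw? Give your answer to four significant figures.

0.9894

Each stage contributes driven/driver: chain 36/33 = 1.0909, gear mesh 41/57 = 0.7193, belt 29/23 = 1.2609.
Overall: 1.0909 × 0.7193 × 1.2609 = 0.98939.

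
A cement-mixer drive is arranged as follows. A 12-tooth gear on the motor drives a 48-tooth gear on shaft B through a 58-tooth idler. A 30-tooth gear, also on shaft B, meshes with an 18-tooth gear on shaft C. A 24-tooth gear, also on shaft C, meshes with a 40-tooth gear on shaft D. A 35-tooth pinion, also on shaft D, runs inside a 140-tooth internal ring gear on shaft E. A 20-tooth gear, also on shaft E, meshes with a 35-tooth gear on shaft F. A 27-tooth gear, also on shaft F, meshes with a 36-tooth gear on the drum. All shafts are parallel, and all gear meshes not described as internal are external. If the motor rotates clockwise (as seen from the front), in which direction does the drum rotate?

the motor → shaft B: driver → idler → driven is 2 external meshes, 2 reversals → CW.
shaft B → shaft C: external mesh, 1 reversal → CCW.
shaft C → shaft D: external mesh, 1 reversal → CW.
shaft D → shaft E: internal mesh, same direction → CW.
shaft E → shaft F: external mesh, 1 reversal → CCW.
shaft F → the drum: external mesh, 1 reversal → CW.
6 reversals in total — an even number — so the drum turns the same way as the motor.

clockwise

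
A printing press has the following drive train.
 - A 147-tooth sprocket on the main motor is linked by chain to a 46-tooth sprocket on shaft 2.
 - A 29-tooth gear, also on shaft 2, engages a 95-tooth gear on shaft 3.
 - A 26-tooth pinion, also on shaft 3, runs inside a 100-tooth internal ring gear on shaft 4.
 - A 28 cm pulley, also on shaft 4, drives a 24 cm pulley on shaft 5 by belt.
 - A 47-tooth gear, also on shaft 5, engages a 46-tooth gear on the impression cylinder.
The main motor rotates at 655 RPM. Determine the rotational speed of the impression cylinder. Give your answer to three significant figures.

Chain: ratio = 46/147 = 0.31293, so shaft 2 turns at 655 / 0.31293 = 2093.2 RPM.
Gear mesh: ratio = 95/29 = 3.2759, so shaft 3 turns at 2093.2 / 3.2759 = 638.96 RPM.
Internal gear: ratio = 100/26 = 3.8462, so shaft 4 turns at 638.96 / 3.8462 = 166.13 RPM.
Belt: ratio = 24/28 = 0.85714, so shaft 5 turns at 166.13 / 0.85714 = 193.82 RPM.
Gear mesh: ratio = 46/47 = 0.97872, so the impression cylinder turns at 193.82 / 0.97872 = 198.03 RPM.

198 RPM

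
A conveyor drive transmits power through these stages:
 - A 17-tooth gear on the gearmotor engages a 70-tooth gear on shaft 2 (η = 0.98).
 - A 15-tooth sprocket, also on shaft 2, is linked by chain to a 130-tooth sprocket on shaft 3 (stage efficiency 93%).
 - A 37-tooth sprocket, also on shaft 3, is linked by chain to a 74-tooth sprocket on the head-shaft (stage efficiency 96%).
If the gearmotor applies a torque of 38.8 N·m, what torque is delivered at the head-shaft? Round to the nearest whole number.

2423 N·m

After the gear mesh (70/17): 38.8 × 4.1176 × 0.98 = 156.57 N·m
After the chain (130/15): 156.57 × 8.6667 × 0.93 = 1261.9 N·m
After the chain (74/37): 1261.9 × 2 × 0.96 = 2422.9 N·m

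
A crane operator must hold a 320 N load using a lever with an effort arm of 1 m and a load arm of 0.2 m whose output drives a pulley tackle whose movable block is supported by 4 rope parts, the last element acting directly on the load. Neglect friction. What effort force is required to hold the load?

Lever MA = effort arm / load arm = 1/0.2 = 5.
Block-and-tackle MA = number of supporting rope parts = 4.
Combined ideal MA = 5 × 4 = 20.
Effort = load / MA = 320 / 20 = 16 N.

16 N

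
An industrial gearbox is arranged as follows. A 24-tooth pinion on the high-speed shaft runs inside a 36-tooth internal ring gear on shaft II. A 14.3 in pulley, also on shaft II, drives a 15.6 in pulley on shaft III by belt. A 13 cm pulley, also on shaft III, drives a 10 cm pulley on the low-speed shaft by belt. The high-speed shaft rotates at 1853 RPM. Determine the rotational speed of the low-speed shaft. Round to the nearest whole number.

internal gear 36/24 = 1.5 → 1853/1.5 = 1235.3 RPM
belt 15.6/14.3 = 1.0909 → 1235.3/1.0909 = 1132.4 RPM
belt 10/13 = 0.76923 → 1132.4/0.76923 = 1472.1 RPM

1472 RPM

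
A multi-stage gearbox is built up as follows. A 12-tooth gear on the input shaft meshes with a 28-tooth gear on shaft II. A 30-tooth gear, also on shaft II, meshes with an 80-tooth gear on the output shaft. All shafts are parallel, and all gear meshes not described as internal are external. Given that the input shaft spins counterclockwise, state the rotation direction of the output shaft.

the input shaft → shaft II: external mesh, 1 reversal → CW.
shaft II → the output shaft: external mesh, 1 reversal → CCW.
2 reversals in total — an even number — so the output shaft turns the same way as the input shaft.

counterclockwise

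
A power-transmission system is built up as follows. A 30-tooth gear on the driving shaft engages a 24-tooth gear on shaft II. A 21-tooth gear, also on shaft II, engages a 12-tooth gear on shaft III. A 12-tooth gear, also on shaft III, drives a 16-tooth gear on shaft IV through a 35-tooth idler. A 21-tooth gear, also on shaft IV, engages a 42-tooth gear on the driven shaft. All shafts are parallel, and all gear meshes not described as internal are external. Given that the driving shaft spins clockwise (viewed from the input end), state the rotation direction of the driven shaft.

counterclockwise

the driving shaft → shaft II: external mesh, 1 reversal → CCW.
shaft II → shaft III: external mesh, 1 reversal → CW.
shaft III → shaft IV: driver → idler → driven is 2 external meshes, 2 reversals → CW.
shaft IV → the driven shaft: external mesh, 1 reversal → CCW.
5 reversals in total — an odd number — so the driven shaft turns opposite to the driving shaft.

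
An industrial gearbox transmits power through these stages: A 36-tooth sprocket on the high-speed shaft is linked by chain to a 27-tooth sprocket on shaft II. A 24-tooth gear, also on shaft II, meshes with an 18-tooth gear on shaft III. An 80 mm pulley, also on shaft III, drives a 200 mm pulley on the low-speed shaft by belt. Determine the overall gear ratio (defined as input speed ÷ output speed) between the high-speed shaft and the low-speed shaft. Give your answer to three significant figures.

Each stage contributes driven/driver: chain 27/36 = 0.75, gear mesh 18/24 = 0.75, belt 200/80 = 2.5.
Overall: 0.75 × 0.75 × 2.5 = 1.4062.

1.41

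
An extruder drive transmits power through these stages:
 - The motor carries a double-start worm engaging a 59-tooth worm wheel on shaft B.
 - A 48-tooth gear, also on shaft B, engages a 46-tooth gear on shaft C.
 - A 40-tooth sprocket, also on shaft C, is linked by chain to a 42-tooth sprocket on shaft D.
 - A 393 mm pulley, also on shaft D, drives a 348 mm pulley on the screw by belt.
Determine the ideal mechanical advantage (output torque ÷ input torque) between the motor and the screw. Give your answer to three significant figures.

26.3

Each stage contributes driven/driver: worm 59/2 = 29.5, gear mesh 46/48 = 0.95833, chain 42/40 = 1.05, belt 348/393 = 0.8855.
Overall: 29.5 × 0.95833 × 1.05 × 0.8855 = 26.285.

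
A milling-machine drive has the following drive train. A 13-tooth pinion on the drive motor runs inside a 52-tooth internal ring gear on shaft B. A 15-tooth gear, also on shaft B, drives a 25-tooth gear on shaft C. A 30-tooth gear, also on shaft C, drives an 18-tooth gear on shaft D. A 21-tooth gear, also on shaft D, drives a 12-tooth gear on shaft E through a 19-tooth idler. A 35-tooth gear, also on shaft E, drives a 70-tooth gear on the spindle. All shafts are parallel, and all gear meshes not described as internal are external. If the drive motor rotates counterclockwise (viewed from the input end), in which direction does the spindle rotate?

the drive motor → shaft B: internal mesh, same direction → CCW.
shaft B → shaft C: external mesh, 1 reversal → CW.
shaft C → shaft D: external mesh, 1 reversal → CCW.
shaft D → shaft E: driver → idler → driven is 2 external meshes, 2 reversals → CCW.
shaft E → the spindle: external mesh, 1 reversal → CW.
5 reversals in total — an odd number — so the spindle turns opposite to the drive motor.

clockwise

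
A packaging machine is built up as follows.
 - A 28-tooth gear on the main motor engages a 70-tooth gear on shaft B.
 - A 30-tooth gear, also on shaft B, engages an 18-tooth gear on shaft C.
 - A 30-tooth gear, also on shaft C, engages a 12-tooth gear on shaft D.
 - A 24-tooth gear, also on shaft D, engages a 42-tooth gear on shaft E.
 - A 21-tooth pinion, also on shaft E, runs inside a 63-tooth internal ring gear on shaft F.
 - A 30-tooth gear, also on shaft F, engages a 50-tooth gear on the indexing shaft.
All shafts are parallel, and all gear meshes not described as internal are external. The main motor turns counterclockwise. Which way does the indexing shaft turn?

the main motor → shaft B: external mesh, 1 reversal → CW.
shaft B → shaft C: external mesh, 1 reversal → CCW.
shaft C → shaft D: external mesh, 1 reversal → CW.
shaft D → shaft E: external mesh, 1 reversal → CCW.
shaft E → shaft F: internal mesh, same direction → CCW.
shaft F → the indexing shaft: external mesh, 1 reversal → CW.
5 reversals in total — an odd number — so the indexing shaft turns opposite to the main motor.

clockwise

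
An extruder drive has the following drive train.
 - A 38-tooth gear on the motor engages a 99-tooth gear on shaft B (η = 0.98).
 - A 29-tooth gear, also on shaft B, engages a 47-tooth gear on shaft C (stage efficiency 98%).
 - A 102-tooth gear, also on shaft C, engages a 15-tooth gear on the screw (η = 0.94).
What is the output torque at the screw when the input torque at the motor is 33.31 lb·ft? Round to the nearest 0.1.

After the gear mesh (99/38): 33.31 × 2.6053 × 0.98 = 85.046 lb·ft
After the gear mesh (47/29): 85.046 × 1.6207 × 0.98 = 135.08 lb·ft
After the gear mesh (15/102): 135.08 × 0.14706 × 0.94 = 18.672 lb·ft

18.7 lb·ft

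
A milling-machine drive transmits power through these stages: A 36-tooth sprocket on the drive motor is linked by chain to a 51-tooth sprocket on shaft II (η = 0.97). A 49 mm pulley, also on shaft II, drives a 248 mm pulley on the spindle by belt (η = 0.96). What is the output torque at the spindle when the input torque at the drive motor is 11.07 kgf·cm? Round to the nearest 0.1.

73.9 kgf·cm

chain 51/36 = 1.4167 → τ = 11.07·1.4167·0.97 = 15.212 kgf·cm
belt 248/49 = 5.0612 → τ = 15.212·5.0612·0.96 = 73.912 kgf·cm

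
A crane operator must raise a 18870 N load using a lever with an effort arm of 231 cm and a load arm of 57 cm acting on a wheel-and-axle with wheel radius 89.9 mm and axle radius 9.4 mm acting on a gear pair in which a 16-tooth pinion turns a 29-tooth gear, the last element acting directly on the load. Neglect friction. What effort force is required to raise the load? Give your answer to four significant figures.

Lever MA = effort arm / load arm = 231/57 = 4.0526.
Wheel-and-axle MA = R/r = 89.9/9.4 = 9.5638.
Gear pair MA = 29/16 = 1.8125.
Combined ideal MA = 4.0526 × 9.5638 × 1.8125 = 70.25.
Effort = load / MA = 18870 / 70.25 = 268.61 N.

268.6 N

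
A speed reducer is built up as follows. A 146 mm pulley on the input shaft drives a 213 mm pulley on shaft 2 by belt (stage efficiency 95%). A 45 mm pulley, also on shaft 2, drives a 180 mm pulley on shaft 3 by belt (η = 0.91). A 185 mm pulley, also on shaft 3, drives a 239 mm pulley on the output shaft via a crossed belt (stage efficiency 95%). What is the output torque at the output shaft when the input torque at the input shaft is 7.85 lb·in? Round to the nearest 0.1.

48.6 lb·in

belt 213/146 = 1.4589 → τ = 7.85·1.4589·0.95 = 10.88 lb·in
belt 180/45 = 4 → τ = 10.88·4·0.91 = 39.602 lb·in
belt 239/185 = 1.2919 → τ = 39.602·1.2919·0.95 = 48.604 lb·in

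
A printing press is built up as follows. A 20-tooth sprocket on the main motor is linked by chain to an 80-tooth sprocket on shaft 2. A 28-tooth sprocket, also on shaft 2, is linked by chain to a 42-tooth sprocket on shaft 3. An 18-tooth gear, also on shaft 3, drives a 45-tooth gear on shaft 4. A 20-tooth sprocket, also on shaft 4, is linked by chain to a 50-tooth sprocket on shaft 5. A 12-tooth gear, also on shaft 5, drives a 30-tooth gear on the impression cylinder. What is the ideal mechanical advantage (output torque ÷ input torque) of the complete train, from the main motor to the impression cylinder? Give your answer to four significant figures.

93.75

Each stage contributes driven/driver: chain 80/20 = 4, chain 42/28 = 1.5, gear mesh 45/18 = 2.5, chain 50/20 = 2.5, gear mesh 30/12 = 2.5.
Overall: 4 × 1.5 × 2.5 × 2.5 × 2.5 = 93.75.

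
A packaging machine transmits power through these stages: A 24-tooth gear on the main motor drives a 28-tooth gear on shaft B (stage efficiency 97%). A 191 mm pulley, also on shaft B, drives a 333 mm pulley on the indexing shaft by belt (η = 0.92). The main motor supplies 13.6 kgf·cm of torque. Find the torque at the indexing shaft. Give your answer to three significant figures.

Gear mesh: ratio = 28/24 = 1.1667; torque at shaft B = 13.6 × 1.1667 × 0.97 = 15.391 kgf·cm.
Belt: ratio = 333/191 = 1.7435; torque at the indexing shaft = 15.391 × 1.7435 × 0.92 = 24.686 kgf·cm.

24.7 kgf·cm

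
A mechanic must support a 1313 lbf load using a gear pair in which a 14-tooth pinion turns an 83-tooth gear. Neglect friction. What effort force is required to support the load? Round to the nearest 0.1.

221.5 lbf

Gear pair MA = 83/14 = 5.9286.
Effort = load / MA = 1313 / 5.9286 = 221.47 lbf.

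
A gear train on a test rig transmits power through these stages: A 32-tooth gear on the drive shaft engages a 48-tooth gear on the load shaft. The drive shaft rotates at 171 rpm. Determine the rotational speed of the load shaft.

114 rpm

the drive shaft → the load shaft (gear mesh, 48/32): 171 ÷ 1.5 = 114 rpm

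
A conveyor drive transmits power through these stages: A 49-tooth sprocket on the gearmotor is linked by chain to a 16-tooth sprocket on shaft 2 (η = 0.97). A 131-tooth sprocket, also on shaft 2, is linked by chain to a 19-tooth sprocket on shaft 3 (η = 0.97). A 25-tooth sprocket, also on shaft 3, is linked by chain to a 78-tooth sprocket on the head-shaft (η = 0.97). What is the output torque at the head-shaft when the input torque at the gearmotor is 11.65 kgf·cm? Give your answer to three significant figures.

chain 16/49 = 0.32653 → τ = 11.65·0.32653·0.97 = 3.69 kgf·cm
chain 19/131 = 0.14504 → τ = 3.69·0.14504·0.97 = 0.51913 kgf·cm
chain 78/25 = 3.12 → τ = 0.51913·3.12·0.97 = 1.5711 kgf·cm

1.57 kgf·cm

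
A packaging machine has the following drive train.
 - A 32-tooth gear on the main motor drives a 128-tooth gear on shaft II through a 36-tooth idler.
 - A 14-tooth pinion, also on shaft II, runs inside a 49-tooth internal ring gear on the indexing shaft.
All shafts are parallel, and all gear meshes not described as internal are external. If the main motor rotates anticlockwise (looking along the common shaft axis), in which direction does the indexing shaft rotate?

the main motor → shaft II: driver → idler → driven is 2 external meshes, 2 reversals → CCW.
shaft II → the indexing shaft: internal mesh, same direction → CCW.
2 reversals in total — an even number — so the indexing shaft turns the same way as the main motor.

anticlockwise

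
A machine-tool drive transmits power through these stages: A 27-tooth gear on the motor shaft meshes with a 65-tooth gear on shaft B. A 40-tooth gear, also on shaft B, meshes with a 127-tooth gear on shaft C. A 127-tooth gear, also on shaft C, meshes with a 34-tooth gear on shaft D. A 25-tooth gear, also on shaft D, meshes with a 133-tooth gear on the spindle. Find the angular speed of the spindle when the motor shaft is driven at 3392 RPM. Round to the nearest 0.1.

gear mesh 65/27 = 2.4074 → 3392/2.4074 = 1409 RPM
gear mesh 127/40 = 3.175 → 1409/3.175 = 443.77 RPM
gear mesh 34/127 = 0.26772 → 443.77/0.26772 = 1657.6 RPM
gear mesh 133/25 = 5.32 → 1657.6/5.32 = 311.58 RPM

311.6 RPM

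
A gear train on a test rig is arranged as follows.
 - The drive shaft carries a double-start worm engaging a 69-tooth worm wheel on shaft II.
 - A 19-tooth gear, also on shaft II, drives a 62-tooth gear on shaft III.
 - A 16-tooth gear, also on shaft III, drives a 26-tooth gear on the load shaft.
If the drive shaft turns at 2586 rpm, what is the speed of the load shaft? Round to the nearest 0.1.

14.1 rpm

worm 69/2 = 34.5 → 2586/34.5 = 74.957 rpm
gear mesh 62/19 = 3.2632 → 74.957/3.2632 = 22.971 rpm
gear mesh 26/16 = 1.625 → 22.971/1.625 = 14.136 rpm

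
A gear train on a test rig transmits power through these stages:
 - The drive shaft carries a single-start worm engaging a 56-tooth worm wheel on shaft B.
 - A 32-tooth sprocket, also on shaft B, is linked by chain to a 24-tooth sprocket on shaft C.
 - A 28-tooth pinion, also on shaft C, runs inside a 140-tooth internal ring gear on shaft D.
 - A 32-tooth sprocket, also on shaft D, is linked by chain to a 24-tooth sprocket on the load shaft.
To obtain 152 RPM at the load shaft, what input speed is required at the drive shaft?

Overall ratio R = 56 × 0.75 × 5 × 0.75 = 157.5.
Required input speed = output speed × R = 152 × 157.5 = 23940 RPM.

23940 RPM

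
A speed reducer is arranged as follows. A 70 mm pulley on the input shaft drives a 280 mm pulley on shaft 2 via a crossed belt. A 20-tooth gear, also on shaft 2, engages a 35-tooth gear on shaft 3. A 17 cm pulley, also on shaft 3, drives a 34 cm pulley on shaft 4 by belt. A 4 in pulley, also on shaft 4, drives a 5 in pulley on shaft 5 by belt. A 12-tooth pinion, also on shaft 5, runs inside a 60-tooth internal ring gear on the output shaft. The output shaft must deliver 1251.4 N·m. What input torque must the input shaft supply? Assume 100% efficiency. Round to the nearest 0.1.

Overall ratio R = 4 × 1.75 × 2 × 1.25 × 5 = 87.5.
Input torque = output torque / R = 1251.4 / 87.5 = 14.302 N·m.

14.3 N·m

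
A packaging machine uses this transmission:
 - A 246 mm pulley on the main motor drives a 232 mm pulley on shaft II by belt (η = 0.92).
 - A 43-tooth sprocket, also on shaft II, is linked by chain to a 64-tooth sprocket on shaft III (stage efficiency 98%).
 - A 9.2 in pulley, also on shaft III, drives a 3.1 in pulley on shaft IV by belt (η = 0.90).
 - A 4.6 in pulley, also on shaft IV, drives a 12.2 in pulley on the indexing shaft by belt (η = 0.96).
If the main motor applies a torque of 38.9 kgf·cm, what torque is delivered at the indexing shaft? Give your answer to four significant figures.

Belt: ratio = 232/246 = 0.94309; torque at shaft II = 38.9 × 0.94309 × 0.92 = 33.751 kgf·cm.
Chain: ratio = 64/43 = 1.4884; torque at shaft III = 33.751 × 1.4884 × 0.98 = 49.23 kgf·cm.
Belt: ratio = 3.1/9.2 = 0.33696; torque at shaft IV = 49.23 × 0.33696 × 0.90 = 14.929 kgf·cm.
Belt: ratio = 12.2/4.6 = 2.6522; torque at the indexing shaft = 14.929 × 2.6522 × 0.96 = 38.012 kgf·cm.

38.01 kgf·cm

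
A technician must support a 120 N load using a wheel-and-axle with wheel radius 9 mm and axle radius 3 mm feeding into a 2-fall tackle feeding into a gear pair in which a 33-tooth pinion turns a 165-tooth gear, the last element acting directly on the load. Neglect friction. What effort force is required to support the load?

4 N

Wheel-and-axle MA = R/r = 9/3 = 3.
Block-and-tackle MA = number of supporting rope parts = 2.
Gear pair MA = 165/33 = 5.
Combined ideal MA = 3 × 2 × 5 = 30.
Effort = load / MA = 120 / 30 = 4 N.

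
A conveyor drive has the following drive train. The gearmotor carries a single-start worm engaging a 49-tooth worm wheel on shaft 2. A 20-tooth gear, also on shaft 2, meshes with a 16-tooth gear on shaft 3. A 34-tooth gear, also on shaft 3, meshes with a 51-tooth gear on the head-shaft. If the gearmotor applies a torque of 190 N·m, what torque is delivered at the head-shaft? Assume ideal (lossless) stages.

After the worm (49/1): 190 × 49 = 9310 N·m
After the gear mesh (16/20): 9310 × 0.8 = 7448 N·m
After the gear mesh (51/34): 7448 × 1.5 = 11172 N·m

11172 N·m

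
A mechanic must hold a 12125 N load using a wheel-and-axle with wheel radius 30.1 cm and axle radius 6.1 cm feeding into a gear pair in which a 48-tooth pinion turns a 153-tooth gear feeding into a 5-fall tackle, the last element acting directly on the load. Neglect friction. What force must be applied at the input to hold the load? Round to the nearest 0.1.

Wheel-and-axle MA = R/r = 30.1/6.1 = 4.9344.
Gear pair MA = 153/48 = 3.1875.
Block-and-tackle MA = number of supporting rope parts = 5.
Combined ideal MA = 4.9344 × 3.1875 × 5 = 78.642.
Effort = load / MA = 12125 / 78.642 = 154.18 N.

154.2 N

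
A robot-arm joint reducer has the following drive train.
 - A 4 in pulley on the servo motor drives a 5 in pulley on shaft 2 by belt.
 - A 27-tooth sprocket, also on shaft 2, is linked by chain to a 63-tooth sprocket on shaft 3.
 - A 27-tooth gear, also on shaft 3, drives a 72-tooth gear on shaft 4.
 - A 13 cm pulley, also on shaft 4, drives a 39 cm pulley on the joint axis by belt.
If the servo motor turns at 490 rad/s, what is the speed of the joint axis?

21 rad/s

belt 5/4 = 1.25 → 490/1.25 = 392 rad/s
chain 63/27 = 2.3333 → 392/2.3333 = 168 rad/s
gear mesh 72/27 = 2.6667 → 168/2.6667 = 63 rad/s
belt 39/13 = 3 → 63/3 = 21 rad/s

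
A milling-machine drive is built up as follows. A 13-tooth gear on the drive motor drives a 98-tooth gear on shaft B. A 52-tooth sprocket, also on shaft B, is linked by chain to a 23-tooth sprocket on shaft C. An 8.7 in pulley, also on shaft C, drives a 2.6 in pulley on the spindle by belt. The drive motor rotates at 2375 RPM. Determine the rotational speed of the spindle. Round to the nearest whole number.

gear mesh 98/13 = 7.5385 → 2375/7.5385 = 315.05 RPM
chain 23/52 = 0.44231 → 315.05/0.44231 = 712.29 RPM
belt 2.6/8.7 = 0.29885 → 712.29/0.29885 = 2383.4 RPM

2383 RPM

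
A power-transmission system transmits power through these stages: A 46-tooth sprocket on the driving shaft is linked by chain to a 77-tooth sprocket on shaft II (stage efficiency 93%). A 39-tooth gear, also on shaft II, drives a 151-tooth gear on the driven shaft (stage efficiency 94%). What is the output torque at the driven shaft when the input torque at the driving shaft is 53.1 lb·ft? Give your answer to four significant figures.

300.9 lb·ft

After the chain (77/46): 53.1 × 1.6739 × 0.93 = 82.663 lb·ft
After the gear mesh (151/39): 82.663 × 3.8718 × 0.94 = 300.85 lb·ft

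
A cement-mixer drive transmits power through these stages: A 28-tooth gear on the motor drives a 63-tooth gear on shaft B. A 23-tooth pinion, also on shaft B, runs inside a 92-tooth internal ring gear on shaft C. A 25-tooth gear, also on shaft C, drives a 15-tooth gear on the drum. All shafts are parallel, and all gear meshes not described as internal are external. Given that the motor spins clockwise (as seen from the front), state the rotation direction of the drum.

clockwise

the motor → shaft B: external mesh, 1 reversal → CCW.
shaft B → shaft C: internal mesh, same direction → CCW.
shaft C → the drum: external mesh, 1 reversal → CW.
2 reversals in total — an even number — so the drum turns the same way as the motor.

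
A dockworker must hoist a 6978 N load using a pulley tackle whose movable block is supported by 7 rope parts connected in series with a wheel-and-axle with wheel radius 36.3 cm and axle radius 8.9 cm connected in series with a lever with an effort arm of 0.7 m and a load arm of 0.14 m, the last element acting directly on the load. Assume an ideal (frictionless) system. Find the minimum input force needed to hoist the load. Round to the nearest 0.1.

48.9 N

Block-and-tackle MA = number of supporting rope parts = 7.
Wheel-and-axle MA = R/r = 36.3/8.9 = 4.0787.
Lever MA = effort arm / load arm = 0.7/0.14 = 5.
Combined ideal MA = 7 × 4.0787 × 5 = 142.75.
Effort = load / MA = 6978 / 142.75 = 48.882 N.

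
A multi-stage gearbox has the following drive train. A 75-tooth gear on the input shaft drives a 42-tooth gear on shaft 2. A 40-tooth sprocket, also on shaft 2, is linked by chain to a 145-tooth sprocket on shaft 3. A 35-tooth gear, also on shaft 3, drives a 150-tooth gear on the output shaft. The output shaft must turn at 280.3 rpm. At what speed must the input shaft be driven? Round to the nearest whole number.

Overall ratio R = 0.56 × 3.625 × 4.2857 = 8.7.
Required input speed = output speed × R = 280.3 × 8.7 = 2438.6 rpm.

2439 rpm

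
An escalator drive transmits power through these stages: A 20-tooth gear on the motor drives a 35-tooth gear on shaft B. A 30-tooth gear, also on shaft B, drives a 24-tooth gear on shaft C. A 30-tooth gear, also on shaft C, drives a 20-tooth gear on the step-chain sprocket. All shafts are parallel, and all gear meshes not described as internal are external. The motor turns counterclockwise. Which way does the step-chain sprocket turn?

clockwise

the motor → shaft B: external mesh, 1 reversal → CW.
shaft B → shaft C: external mesh, 1 reversal → CCW.
shaft C → the step-chain sprocket: external mesh, 1 reversal → CW.
3 reversals in total — an odd number — so the step-chain sprocket turns opposite to the motor.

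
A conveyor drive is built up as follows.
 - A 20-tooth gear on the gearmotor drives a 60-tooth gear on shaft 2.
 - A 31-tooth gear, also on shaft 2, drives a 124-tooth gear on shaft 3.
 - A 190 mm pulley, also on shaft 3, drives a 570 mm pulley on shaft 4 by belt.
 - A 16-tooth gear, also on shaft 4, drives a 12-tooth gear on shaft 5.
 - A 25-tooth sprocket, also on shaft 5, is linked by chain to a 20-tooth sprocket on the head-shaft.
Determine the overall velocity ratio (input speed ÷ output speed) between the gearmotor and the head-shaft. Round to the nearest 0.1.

Each stage contributes driven/driver: gear mesh 60/20 = 3, gear mesh 124/31 = 4, belt 570/190 = 3, gear mesh 12/16 = 0.75, chain 20/25 = 0.8.
Overall: 3 × 4 × 3 × 0.75 × 0.8 = 21.6.

21.6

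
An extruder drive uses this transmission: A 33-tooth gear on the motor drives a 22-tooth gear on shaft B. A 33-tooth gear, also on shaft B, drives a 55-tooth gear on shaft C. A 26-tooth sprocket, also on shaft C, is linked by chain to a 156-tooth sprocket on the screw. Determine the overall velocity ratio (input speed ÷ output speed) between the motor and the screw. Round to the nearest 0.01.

6.67

Each stage contributes driven/driver: gear mesh 22/33 = 0.66667, gear mesh 55/33 = 1.6667, chain 156/26 = 6.
Overall: 0.66667 × 1.6667 × 6 = 6.6667.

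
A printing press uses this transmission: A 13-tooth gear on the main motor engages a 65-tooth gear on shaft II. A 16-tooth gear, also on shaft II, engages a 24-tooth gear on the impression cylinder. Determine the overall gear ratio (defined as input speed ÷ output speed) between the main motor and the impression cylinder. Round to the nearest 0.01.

Each stage contributes driven/driver: gear mesh 65/13 = 5, gear mesh 24/16 = 1.5.
Overall: 5 × 1.5 = 7.5.

7.50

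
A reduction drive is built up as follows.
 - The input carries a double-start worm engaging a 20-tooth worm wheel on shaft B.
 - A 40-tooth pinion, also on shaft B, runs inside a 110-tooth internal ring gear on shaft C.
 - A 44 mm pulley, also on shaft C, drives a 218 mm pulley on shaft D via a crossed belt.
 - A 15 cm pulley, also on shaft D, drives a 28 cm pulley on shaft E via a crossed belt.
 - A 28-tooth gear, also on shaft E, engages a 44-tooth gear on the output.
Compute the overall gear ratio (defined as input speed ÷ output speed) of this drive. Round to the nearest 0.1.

399.7

Each stage contributes driven/driver: worm 20/2 = 10, internal gear 110/40 = 2.75, belt 218/44 = 4.9545, belt 28/15 = 1.8667, gear mesh 44/28 = 1.5714.
Overall: 10 × 2.75 × 4.9545 × 1.8667 × 1.5714 = 399.67.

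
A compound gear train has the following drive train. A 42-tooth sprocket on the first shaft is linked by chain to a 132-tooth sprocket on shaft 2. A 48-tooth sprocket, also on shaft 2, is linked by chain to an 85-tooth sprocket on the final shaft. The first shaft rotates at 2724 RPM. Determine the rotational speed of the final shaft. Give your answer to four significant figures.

489.4 RPM

the first shaft → shaft 2 (chain, 132/42): 2724 ÷ 3.1429 = 866.73 RPM
shaft 2 → the final shaft (chain, 85/48): 866.73 ÷ 1.7708 = 489.45 RPM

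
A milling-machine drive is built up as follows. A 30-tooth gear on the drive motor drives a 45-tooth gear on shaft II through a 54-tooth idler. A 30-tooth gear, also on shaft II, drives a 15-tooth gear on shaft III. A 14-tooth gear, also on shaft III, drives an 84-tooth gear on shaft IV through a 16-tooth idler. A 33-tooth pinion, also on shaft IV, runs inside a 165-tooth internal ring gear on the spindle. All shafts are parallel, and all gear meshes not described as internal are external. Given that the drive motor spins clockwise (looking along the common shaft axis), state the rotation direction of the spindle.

counterclockwise

the drive motor → shaft II: driver → idler → driven is 2 external meshes, 2 reversals → CW.
shaft II → shaft III: external mesh, 1 reversal → CCW.
shaft III → shaft IV: driver → idler → driven is 2 external meshes, 2 reversals → CCW.
shaft IV → the spindle: internal mesh, same direction → CCW.
5 reversals in total — an odd number — so the spindle turns opposite to the drive motor.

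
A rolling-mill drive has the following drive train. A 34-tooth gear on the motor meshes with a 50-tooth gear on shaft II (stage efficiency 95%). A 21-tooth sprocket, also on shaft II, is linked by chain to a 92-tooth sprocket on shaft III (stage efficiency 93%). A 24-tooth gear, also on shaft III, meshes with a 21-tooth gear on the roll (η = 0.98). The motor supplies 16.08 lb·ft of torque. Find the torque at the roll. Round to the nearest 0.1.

Gear mesh: ratio = 50/34 = 1.4706; torque at shaft II = 16.08 × 1.4706 × 0.95 = 22.465 lb·ft.
Chain: ratio = 92/21 = 4.381; torque at shaft III = 22.465 × 4.381 × 0.93 = 91.528 lb·ft.
Gear mesh: ratio = 21/24 = 0.875; torque at the roll = 91.528 × 0.875 × 0.98 = 78.485 lb·ft.

78.5 lb·ft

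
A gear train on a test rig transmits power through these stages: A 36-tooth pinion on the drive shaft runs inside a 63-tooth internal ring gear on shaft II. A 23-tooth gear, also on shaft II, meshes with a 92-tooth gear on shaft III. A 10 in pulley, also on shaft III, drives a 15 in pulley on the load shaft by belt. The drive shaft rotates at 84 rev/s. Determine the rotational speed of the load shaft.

8 rev/s

the drive shaft → shaft II (internal gear, 63/36): 84 ÷ 1.75 = 48 rev/s
shaft II → shaft III (gear mesh, 92/23): 48 ÷ 4 = 12 rev/s
shaft III → the load shaft (belt, 15/10): 12 ÷ 1.5 = 8 rev/s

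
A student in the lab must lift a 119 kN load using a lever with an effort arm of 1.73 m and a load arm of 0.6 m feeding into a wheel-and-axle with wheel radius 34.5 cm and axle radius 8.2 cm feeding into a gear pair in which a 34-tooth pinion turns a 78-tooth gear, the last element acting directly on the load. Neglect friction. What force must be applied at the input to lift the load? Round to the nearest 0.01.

Lever MA = effort arm / load arm = 1.73/0.6 = 2.8833.
Wheel-and-axle MA = R/r = 34.5/8.2 = 4.2073.
Gear pair MA = 78/34 = 2.2941.
Combined ideal MA = 2.8833 × 4.2073 × 2.2941 = 27.83.
Effort = load / MA = 119 / 27.83 = 4.2759 kN.

4.28 kN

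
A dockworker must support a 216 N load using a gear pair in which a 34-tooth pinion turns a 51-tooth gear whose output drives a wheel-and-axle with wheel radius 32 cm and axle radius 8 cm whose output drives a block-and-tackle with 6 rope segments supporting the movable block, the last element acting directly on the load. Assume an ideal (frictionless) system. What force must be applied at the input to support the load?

6 N

Gear pair MA = 51/34 = 1.5.
Wheel-and-axle MA = R/r = 32/8 = 4.
Block-and-tackle MA = number of supporting rope parts = 6.
Combined ideal MA = 1.5 × 4 × 6 = 36.
Effort = load / MA = 216 / 36 = 6 N.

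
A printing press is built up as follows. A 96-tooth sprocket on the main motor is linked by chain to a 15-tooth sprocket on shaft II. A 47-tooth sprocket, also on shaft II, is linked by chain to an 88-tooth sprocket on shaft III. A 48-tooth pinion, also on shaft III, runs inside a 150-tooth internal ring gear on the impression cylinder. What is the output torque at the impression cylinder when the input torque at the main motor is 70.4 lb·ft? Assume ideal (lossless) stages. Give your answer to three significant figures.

64.4 lb·ft

Chain: ratio = 15/96 = 0.15625; torque at shaft II = 70.4 × 0.15625 = 11 lb·ft.
Chain: ratio = 88/47 = 1.8723; torque at shaft III = 11 × 1.8723 = 20.596 lb·ft.
Internal gear: ratio = 150/48 = 3.125; torque at the impression cylinder = 20.596 × 3.125 = 64.362 lb·ft.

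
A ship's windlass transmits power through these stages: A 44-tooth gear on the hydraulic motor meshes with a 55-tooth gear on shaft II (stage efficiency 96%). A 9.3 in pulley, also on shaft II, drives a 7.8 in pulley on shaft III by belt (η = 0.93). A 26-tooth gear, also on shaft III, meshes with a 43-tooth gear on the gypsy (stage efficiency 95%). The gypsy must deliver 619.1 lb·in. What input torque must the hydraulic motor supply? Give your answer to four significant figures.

421.0 lb·in

Overall ratio R = 1.25 × 0.83871 × 1.6538 = 1.7339; overall efficiency η = 0.96 × 0.93 × 0.95 = 0.8482.
Input torque = output torque / (R × η) = 619.1 / (1.7339 × 0.8482) = 420.98 lb·in.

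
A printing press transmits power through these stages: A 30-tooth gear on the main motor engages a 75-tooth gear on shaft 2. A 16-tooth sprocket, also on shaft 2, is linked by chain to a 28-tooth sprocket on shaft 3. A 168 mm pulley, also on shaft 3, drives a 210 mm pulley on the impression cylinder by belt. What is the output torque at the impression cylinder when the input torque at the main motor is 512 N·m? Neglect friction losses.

2800 N·m

After the gear mesh (75/30): 512 × 2.5 = 1280 N·m
After the chain (28/16): 1280 × 1.75 = 2240 N·m
After the belt (210/168): 2240 × 1.25 = 2800 N·m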